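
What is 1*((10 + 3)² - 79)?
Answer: 90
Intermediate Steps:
1*((10 + 3)² - 79) = 1*(13² - 79) = 1*(169 - 79) = 1*90 = 90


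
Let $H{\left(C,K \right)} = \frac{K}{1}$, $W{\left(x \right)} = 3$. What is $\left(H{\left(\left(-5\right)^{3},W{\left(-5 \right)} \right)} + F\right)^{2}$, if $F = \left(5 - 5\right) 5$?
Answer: $9$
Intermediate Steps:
$H{\left(C,K \right)} = K$ ($H{\left(C,K \right)} = K 1 = K$)
$F = 0$ ($F = 0 \cdot 5 = 0$)
$\left(H{\left(\left(-5\right)^{3},W{\left(-5 \right)} \right)} + F\right)^{2} = \left(3 + 0\right)^{2} = 3^{2} = 9$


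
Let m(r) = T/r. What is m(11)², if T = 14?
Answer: 196/121 ≈ 1.6198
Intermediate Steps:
m(r) = 14/r
m(11)² = (14/11)² = 196/121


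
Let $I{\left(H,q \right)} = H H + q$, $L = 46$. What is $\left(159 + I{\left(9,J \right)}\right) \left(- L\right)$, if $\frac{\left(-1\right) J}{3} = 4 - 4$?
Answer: $-11040$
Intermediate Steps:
$J = 0$ ($J = - 3 \left(4 - 4\right) = \left(-3\right) 0 = 0$)
$I{\left(H,q \right)} = q + H^{2}$ ($I{\left(H,q \right)} = H^{2} + q = q + H^{2}$)
$\left(159 + I{\left(9,J \right)}\right) \left(- L\right) = \left(159 + \left(0 + 9^{2}\right)\right) \left(\left(-1\right) 46\right) = \left(159 + \left(0 + 81\right)\right) \left(-46\right) = \left(159 + 81\right) \left(-46\right) = 240 \left(-46\right) = -11040$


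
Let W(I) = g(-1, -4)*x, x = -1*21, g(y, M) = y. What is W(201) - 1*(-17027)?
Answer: 17048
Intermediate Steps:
x = -21
W(I) = 21 (W(I) = -1*(-21) = 21)
W(201) - 1*(-17027) = 21 - 1*(-17027) = 21 + 17027 = 17048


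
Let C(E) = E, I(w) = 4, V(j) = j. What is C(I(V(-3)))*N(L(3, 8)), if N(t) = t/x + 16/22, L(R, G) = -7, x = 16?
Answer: 51/44 ≈ 1.1591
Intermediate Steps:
N(t) = 8/11 + t/16 (N(t) = t/16 + 16/22 = t*(1/16) + 16*(1/22) = t/16 + 8/11 = 8/11 + t/16)
C(I(V(-3)))*N(L(3, 8)) = 4*(8/11 + (1/16)*(-7)) = 4*(8/11 - 7/16) = 4*(51/176) = 51/44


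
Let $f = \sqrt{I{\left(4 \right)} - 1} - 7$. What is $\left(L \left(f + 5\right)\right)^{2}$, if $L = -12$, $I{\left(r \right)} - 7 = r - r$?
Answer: $1440 - 576 \sqrt{6} \approx 29.094$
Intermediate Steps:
$I{\left(r \right)} = 7$ ($I{\left(r \right)} = 7 + \left(r - r\right) = 7 + 0 = 7$)
$f = -7 + \sqrt{6}$ ($f = \sqrt{7 - 1} - 7 = \sqrt{6} - 7 = -7 + \sqrt{6} \approx -4.5505$)
$\left(L \left(f + 5\right)\right)^{2} = \left(- 12 \left(\left(-7 + \sqrt{6}\right) + 5\right)\right)^{2} = \left(- 12 \left(-2 + \sqrt{6}\right)\right)^{2} = \left(24 - 12 \sqrt{6}\right)^{2}$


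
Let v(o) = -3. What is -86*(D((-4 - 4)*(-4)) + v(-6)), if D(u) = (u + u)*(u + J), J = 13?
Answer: -247422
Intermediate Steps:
D(u) = 2*u*(13 + u) (D(u) = (u + u)*(u + 13) = (2*u)*(13 + u) = 2*u*(13 + u))
-86*(D((-4 - 4)*(-4)) + v(-6)) = -86*(2*((-4 - 4)*(-4))*(13 + (-4 - 4)*(-4)) - 3) = -86*(2*(-8*(-4))*(13 - 8*(-4)) - 3) = -86*(2*32*(13 + 32) - 3) = -86*(2*32*45 - 3) = -86*(2880 - 3) = -86*2877 = -247422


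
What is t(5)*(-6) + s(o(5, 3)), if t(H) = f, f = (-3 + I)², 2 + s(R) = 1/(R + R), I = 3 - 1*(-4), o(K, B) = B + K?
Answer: -1567/16 ≈ -97.938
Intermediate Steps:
I = 7 (I = 3 + 4 = 7)
s(R) = -2 + 1/(2*R) (s(R) = -2 + 1/(R + R) = -2 + 1/(2*R))
f = 16 (f = (-3 + 7)² = 4² = 16)
t(H) = 16
t(5)*(-6) + s(o(5, 3)) = 16*(-6) + (-2 + 1/(2*(3 + 5))) = -96 + (-2 + (½)/8) = -96 + (-2 + (½)*(⅛)) = -96 + (-2 + 1/16) = -96 - 31/16 = -1567/16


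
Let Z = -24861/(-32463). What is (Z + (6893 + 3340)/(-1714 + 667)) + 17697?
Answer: 66799215445/3776529 ≈ 17688.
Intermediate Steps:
Z = 8287/10821 (Z = -24861*(-1/32463) = 8287/10821 ≈ 0.76583)
(Z + (6893 + 3340)/(-1714 + 667)) + 17697 = (8287/10821 + (6893 + 3340)/(-1714 + 667)) + 17697 = (8287/10821 + 10233/(-1047)) + 17697 = (8287/10821 + 10233*(-1/1047)) + 17697 = (8287/10821 - 3411/349) + 17697 = -34018268/3776529 + 17697 = 66799215445/3776529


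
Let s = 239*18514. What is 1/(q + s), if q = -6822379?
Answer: -1/2397533 ≈ -4.1710e-7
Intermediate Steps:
s = 4424846
1/(q + s) = 1/(-6822379 + 4424846) = 1/(-2397533) = -1/2397533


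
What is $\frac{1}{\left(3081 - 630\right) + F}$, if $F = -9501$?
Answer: $- \frac{1}{7050} \approx -0.00014184$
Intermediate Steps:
$\frac{1}{\left(3081 - 630\right) + F} = \frac{1}{\left(3081 - 630\right) - 9501} = \frac{1}{2451 - 9501} = \frac{1}{-7050} = - \frac{1}{7050}$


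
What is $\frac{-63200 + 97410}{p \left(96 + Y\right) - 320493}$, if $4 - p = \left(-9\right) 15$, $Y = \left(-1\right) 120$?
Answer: $- \frac{3110}{29439} \approx -0.10564$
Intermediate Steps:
$Y = -120$
$p = 139$ ($p = 4 - \left(-9\right) 15 = 4 - -135 = 4 + 135 = 139$)
$\frac{-63200 + 97410}{p \left(96 + Y\right) - 320493} = \frac{-63200 + 97410}{139 \left(96 - 120\right) - 320493} = \frac{34210}{139 \left(-24\right) - 320493} = \frac{34210}{-3336 - 320493} = \frac{34210}{-323829} = 34210 \left(- \frac{1}{323829}\right) = - \frac{3110}{29439}$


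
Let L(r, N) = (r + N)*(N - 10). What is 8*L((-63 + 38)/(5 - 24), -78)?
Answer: 1025728/19 ≈ 53986.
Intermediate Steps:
L(r, N) = (-10 + N)*(N + r) (L(r, N) = (N + r)*(-10 + N) = (-10 + N)*(N + r))
8*L((-63 + 38)/(5 - 24), -78) = 8*((-78)² - 10*(-78) - 10*(-63 + 38)/(5 - 24) - 78*(-63 + 38)/(5 - 24)) = 8*(6084 + 780 - (-250)/(-19) - (-1950)/(-19)) = 8*(6084 + 780 - (-250)*(-1)/19 - (-1950)*(-1)/19) = 8*(6084 + 780 - 10*25/19 - 78*25/19) = 8*(6084 + 780 - 250/19 - 1950/19) = 8*(128216/19) = 1025728/19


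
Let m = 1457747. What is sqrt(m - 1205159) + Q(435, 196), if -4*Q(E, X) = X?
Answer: -49 + 2*sqrt(63147) ≈ 453.58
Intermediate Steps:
Q(E, X) = -X/4
sqrt(m - 1205159) + Q(435, 196) = sqrt(1457747 - 1205159) - 1/4*196 = sqrt(252588) - 49 = 2*sqrt(63147) - 49 = -49 + 2*sqrt(63147)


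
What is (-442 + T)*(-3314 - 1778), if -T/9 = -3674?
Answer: -166121408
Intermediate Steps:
T = 33066 (T = -9*(-3674) = 33066)
(-442 + T)*(-3314 - 1778) = (-442 + 33066)*(-3314 - 1778) = 32624*(-5092) = -166121408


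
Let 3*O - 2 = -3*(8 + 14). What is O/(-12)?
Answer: 16/9 ≈ 1.7778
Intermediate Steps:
O = -64/3 (O = 2/3 + (-3*(8 + 14))/3 = 2/3 + (-3*22)/3 = 2/3 + (1/3)*(-66) = 2/3 - 22 = -64/3 ≈ -21.333)
O/(-12) = -64/3/(-12) = -64/3*(-1/12) = 16/9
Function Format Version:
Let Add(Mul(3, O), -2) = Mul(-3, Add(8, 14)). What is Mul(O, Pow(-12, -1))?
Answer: Rational(16, 9) ≈ 1.7778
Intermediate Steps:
O = Rational(-64, 3) (O = Add(Rational(2, 3), Mul(Rational(1, 3), Mul(-3, Add(8, 14)))) = Add(Rational(2, 3), Mul(Rational(1, 3), Mul(-3, 22))) = Add(Rational(2, 3), Mul(Rational(1, 3), -66)) = Add(Rational(2, 3), -22) = Rational(-64, 3) ≈ -21.333)
Mul(O, Pow(-12, -1)) = Mul(Rational(-64, 3), Pow(-12, -1)) = Mul(Rational(-64, 3), Rational(-1, 12)) = Rational(16, 9)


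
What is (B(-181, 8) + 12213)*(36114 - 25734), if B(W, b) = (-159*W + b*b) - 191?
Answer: 424178700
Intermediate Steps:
B(W, b) = -191 + b**2 - 159*W (B(W, b) = (-159*W + b**2) - 191 = (b**2 - 159*W) - 191 = -191 + b**2 - 159*W)
(B(-181, 8) + 12213)*(36114 - 25734) = ((-191 + 8**2 - 159*(-181)) + 12213)*(36114 - 25734) = ((-191 + 64 + 28779) + 12213)*10380 = (28652 + 12213)*10380 = 40865*10380 = 424178700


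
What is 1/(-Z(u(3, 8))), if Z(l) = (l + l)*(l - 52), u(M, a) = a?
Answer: 1/704 ≈ 0.0014205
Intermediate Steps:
Z(l) = 2*l*(-52 + l) (Z(l) = (2*l)*(-52 + l) = 2*l*(-52 + l))
1/(-Z(u(3, 8))) = 1/(-2*8*(-52 + 8)) = 1/(-2*8*(-44)) = 1/(-1*(-704)) = 1/704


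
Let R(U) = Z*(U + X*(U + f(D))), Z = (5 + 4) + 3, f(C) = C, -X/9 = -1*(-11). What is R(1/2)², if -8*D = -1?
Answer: 2169729/4 ≈ 5.4243e+5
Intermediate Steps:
D = ⅛ (D = -⅛*(-1) = ⅛ ≈ 0.12500)
X = -99 (X = -(-9)*(-11) = -9*11 = -99)
Z = 12 (Z = 9 + 3 = 12)
R(U) = -297/2 - 1176*U (R(U) = 12*(U - 99*(U + ⅛)) = 12*(U - 99*(⅛ + U)) = 12*(U + (-99/8 - 99*U)) = 12*(-99/8 - 98*U) = -297/2 - 1176*U)
R(1/2)² = (-297/2 - 1176/2)² = (-297/2 - 1176*½)² = (-297/2 - 588)² = (-1473/2)² = 2169729/4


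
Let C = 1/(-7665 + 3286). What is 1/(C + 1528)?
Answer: 4379/6691111 ≈ 0.00065445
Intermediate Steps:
C = -1/4379 (C = 1/(-4379) = -1/4379 ≈ -0.00022836)
1/(C + 1528) = 1/(-1/4379 + 1528) = 1/(6691111/4379) = 4379/6691111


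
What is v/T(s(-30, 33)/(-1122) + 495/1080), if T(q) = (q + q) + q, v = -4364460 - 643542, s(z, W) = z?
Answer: -7491970992/2177 ≈ -3.4414e+6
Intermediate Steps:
v = -5008002
T(q) = 3*q (T(q) = 2*q + q = 3*q)
v/T(s(-30, 33)/(-1122) + 495/1080) = -5008002*1/(3*(-30/(-1122) + 495/1080)) = -5008002*1/(3*(-30*(-1/1122) + 495*(1/1080))) = -5008002*1/(3*(5/187 + 11/24)) = -5008002/(3*(2177/4488)) = -5008002/2177/1496 = -5008002*1496/2177 = -7491970992/2177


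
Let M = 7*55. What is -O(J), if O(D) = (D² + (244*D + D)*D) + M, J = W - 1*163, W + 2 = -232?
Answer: -38772199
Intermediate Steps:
W = -234 (W = -2 - 232 = -234)
M = 385
J = -397 (J = -234 - 1*163 = -234 - 163 = -397)
O(D) = 385 + 246*D² (O(D) = (D² + (244*D + D)*D) + 385 = (D² + (245*D)*D) + 385 = (D² + 245*D²) + 385 = 246*D² + 385 = 385 + 246*D²)
-O(J) = -(385 + 246*(-397)²) = -(385 + 246*157609) = -(385 + 38771814) = -1*38772199 = -38772199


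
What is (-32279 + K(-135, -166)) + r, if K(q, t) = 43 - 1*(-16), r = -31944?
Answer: -64164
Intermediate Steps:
K(q, t) = 59 (K(q, t) = 43 + 16 = 59)
(-32279 + K(-135, -166)) + r = (-32279 + 59) - 31944 = -32220 - 31944 = -64164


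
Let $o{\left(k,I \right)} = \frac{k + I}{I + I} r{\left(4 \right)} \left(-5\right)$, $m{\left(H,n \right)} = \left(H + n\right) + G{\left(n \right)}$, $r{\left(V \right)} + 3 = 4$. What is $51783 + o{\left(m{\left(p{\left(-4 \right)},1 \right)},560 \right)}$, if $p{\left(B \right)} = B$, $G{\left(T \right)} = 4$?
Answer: $\frac{11598831}{224} \approx 51781.0$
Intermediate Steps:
$r{\left(V \right)} = 1$ ($r{\left(V \right)} = -3 + 4 = 1$)
$m{\left(H,n \right)} = 4 + H + n$ ($m{\left(H,n \right)} = \left(H + n\right) + 4 = 4 + H + n$)
$o{\left(k,I \right)} = - \frac{5 \left(I + k\right)}{2 I}$ ($o{\left(k,I \right)} = \frac{k + I}{I + I} 1 \left(-5\right) = \frac{I + k}{2 I} 1 \left(-5\right) = \frac{I + k}{2 I} \left(-5\right) = - \frac{5 \left(I + k\right)}{2 I}$)
$51783 + o{\left(m{\left(p{\left(-4 \right)},1 \right)},560 \right)} = 51783 + \frac{5 \left(\left(-1\right) 560 - \left(4 - 4 + 1\right)\right)}{2 \cdot 560} = 51783 + \frac{5}{2} \cdot \frac{1}{560} \left(-560 - 1\right) = 51783 + \frac{5}{2} \cdot \frac{1}{560} \left(-561\right) = 51783 - \frac{561}{224} = \frac{11598831}{224}$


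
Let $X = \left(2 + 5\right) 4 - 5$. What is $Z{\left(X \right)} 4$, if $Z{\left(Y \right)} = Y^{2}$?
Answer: $2116$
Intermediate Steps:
$X = 23$ ($X = 7 \cdot 4 - 5 = 28 - 5 = 23$)
$Z{\left(X \right)} 4 = 23^{2} \cdot 4 = 529 \cdot 4 = 2116$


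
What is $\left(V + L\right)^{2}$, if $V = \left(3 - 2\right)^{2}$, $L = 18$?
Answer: $361$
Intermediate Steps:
$V = 1$ ($V = 1^{2} = 1$)
$\left(V + L\right)^{2} = \left(1 + 18\right)^{2} = 19^{2} = 361$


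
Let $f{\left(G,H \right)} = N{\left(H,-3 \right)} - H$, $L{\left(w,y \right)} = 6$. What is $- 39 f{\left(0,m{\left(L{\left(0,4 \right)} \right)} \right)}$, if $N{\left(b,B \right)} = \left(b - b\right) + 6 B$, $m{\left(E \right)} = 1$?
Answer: $741$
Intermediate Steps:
$N{\left(b,B \right)} = 6 B$ ($N{\left(b,B \right)} = 0 + 6 B = 6 B$)
$f{\left(G,H \right)} = -18 - H$ ($f{\left(G,H \right)} = 6 \left(-3\right) - H = -18 - H$)
$- 39 f{\left(0,m{\left(L{\left(0,4 \right)} \right)} \right)} = - 39 \left(-18 - 1\right) = \left(-39\right) \left(-19\right) = 741$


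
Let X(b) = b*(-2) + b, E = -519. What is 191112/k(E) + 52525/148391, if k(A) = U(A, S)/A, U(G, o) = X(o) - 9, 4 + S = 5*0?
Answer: 14718477373673/741955 ≈ 1.9837e+7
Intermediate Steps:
X(b) = -b (X(b) = -2*b + b = -b)
S = -4 (S = -4 + 5*0 = -4 + 0 = -4)
U(G, o) = -9 - o (U(G, o) = -o - 9 = -9 - o)
k(A) = -5/A (k(A) = (-9 - 1*(-4))/A = (-9 + 4)/A = -5/A)
191112/k(E) + 52525/148391 = 191112/((-5/(-519))) + 52525/148391 = 191112/((-5*(-1/519))) + 52525*(1/148391) = 191112/(5/519) + 52525/148391 = 191112*(519/5) + 52525/148391 = 99187128/5 + 52525/148391 = 14718477373673/741955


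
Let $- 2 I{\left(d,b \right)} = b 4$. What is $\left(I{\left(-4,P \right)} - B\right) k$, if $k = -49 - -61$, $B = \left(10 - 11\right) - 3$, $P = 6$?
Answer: $-96$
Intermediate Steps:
$B = -4$ ($B = -1 - 3 = -4$)
$I{\left(d,b \right)} = - 2 b$ ($I{\left(d,b \right)} = - \frac{b 4}{2} = - \frac{4 b}{2} = - 2 b$)
$k = 12$ ($k = -49 + 61 = 12$)
$\left(I{\left(-4,P \right)} - B\right) k = \left(\left(-2\right) 6 - -4\right) 12 = \left(-12 + 4\right) 12 = \left(-8\right) 12 = -96$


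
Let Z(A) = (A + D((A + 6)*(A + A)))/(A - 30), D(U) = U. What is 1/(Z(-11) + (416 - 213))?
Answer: 41/8224 ≈ 0.0049854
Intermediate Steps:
Z(A) = (A + 2*A*(6 + A))/(-30 + A) (Z(A) = (A + (A + 6)*(A + A))/(A - 30) = (A + (6 + A)*(2*A))/(-30 + A) = (A + 2*A*(6 + A))/(-30 + A))
1/(Z(-11) + (416 - 213)) = 1/(-11*(13 + 2*(-11))/(-30 - 11) + (416 - 213)) = 1/(-11*(13 - 22)/(-41) + 203) = 1/(-11*(-1/41)*(-9) + 203) = 1/(-99/41 + 203) = 1/(8224/41) = 41/8224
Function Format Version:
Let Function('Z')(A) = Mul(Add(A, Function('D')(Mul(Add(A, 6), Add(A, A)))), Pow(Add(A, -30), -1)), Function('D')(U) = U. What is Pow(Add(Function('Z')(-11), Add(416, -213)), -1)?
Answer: Rational(41, 8224) ≈ 0.0049854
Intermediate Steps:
Function('Z')(A) = Mul(Pow(Add(-30, A), -1), Add(A, Mul(2, A, Add(6, A)))) (Function('Z')(A) = Mul(Add(A, Mul(Add(A, 6), Add(A, A))), Pow(Add(A, -30), -1)) = Mul(Add(A, Mul(Add(6, A), Mul(2, A))), Pow(Add(-30, A), -1)) = Mul(Add(A, Mul(2, A, Add(6, A))), Pow(Add(-30, A), -1)) = Mul(Pow(Add(-30, A), -1), Add(A, Mul(2, A, Add(6, A)))))
Pow(Add(Function('Z')(-11), Add(416, -213)), -1) = Pow(Add(Mul(-11, Pow(Add(-30, -11), -1), Add(13, Mul(2, -11))), Add(416, -213)), -1) = Pow(Add(Mul(-11, Pow(-41, -1), Add(13, -22)), 203), -1) = Pow(Add(Mul(-11, Rational(-1, 41), -9), 203), -1) = Pow(Add(Rational(-99, 41), 203), -1) = Pow(Rational(8224, 41), -1) = Rational(41, 8224)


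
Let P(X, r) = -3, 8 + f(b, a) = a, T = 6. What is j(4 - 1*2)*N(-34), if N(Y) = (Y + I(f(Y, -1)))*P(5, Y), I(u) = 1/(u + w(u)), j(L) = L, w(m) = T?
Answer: 206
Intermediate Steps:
w(m) = 6
f(b, a) = -8 + a
I(u) = 1/(6 + u) (I(u) = 1/(u + 6) = 1/(6 + u))
N(Y) = 1 - 3*Y (N(Y) = (Y + 1/(6 + (-8 - 1)))*(-3) = (Y + 1/(6 - 9))*(-3) = (Y + 1/(-3))*(-3) = (Y - ⅓)*(-3) = (-⅓ + Y)*(-3) = 1 - 3*Y)
j(4 - 1*2)*N(-34) = (4 - 1*2)*(1 - 3*(-34)) = (4 - 2)*(1 + 102) = 2*103 = 206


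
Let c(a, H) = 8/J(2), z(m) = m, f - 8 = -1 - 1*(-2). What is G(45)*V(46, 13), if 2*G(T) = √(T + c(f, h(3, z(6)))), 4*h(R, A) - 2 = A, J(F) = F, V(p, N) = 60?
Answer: 210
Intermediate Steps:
f = 9 (f = 8 + (-1 - 1*(-2)) = 8 + (-1 + 2) = 8 + 1 = 9)
h(R, A) = ½ + A/4
c(a, H) = 4 (c(a, H) = 8/2 = 8*(½) = 4)
G(T) = √(4 + T)/2 (G(T) = √(T + 4)/2 = √(4 + T)/2)
G(45)*V(46, 13) = (√(4 + 45)/2)*60 = (√49/2)*60 = ((½)*7)*60 = (7/2)*60 = 210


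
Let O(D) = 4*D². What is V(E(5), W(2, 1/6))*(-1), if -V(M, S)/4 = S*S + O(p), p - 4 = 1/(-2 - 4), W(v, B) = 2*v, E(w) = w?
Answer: 2692/9 ≈ 299.11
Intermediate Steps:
p = 23/6 (p = 4 + 1/(-2 - 4) = 4 + 1/(-6) = 4 - ⅙ = 23/6 ≈ 3.8333)
V(M, S) = -2116/9 - 4*S² (V(M, S) = -4*(S*S + 4*(23/6)²) = -4*(S² + 4*(529/36)) = -4*(S² + 529/9) = -4*(529/9 + S²) = -2116/9 - 4*S²)
V(E(5), W(2, 1/6))*(-1) = (-2116/9 - 4*(2*2)²)*(-1) = (-2116/9 - 4*4²)*(-1) = (-2116/9 - 4*16)*(-1) = (-2116/9 - 64)*(-1) = -2692/9*(-1) = 2692/9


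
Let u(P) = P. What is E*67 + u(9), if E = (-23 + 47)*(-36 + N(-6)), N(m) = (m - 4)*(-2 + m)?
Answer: 70761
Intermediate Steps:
N(m) = (-4 + m)*(-2 + m)
E = 1056 (E = (-23 + 47)*(-36 + (8 + (-6)² - 6*(-6))) = 24*(-36 + (8 + 36 + 36)) = 24*(-36 + 80) = 24*44 = 1056)
E*67 + u(9) = 1056*67 + 9 = 70752 + 9 = 70761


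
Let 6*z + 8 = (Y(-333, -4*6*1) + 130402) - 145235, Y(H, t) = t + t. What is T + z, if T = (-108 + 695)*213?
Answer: 245099/2 ≈ 1.2255e+5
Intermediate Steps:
Y(H, t) = 2*t
T = 125031 (T = 587*213 = 125031)
z = -4963/2 (z = -4/3 + ((2*(-4*6*1) + 130402) - 145235)/6 = -4/3 + ((2*(-24*1) + 130402) - 145235)/6 = -4/3 + ((2*(-24) + 130402) - 145235)/6 = -4/3 + ((-48 + 130402) - 145235)/6 = -4/3 + (130354 - 145235)/6 = -4/3 + (⅙)*(-14881) = -4/3 - 14881/6 = -4963/2 ≈ -2481.5)
T + z = 125031 - 4963/2 = 245099/2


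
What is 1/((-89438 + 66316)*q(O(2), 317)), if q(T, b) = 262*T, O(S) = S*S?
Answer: -1/24231856 ≈ -4.1268e-8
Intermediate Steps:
O(S) = S²
1/((-89438 + 66316)*q(O(2), 317)) = 1/((-89438 + 66316)*((262*2²))) = 1/((-23122)*((262*4))) = -1/23122/1048 = -1/23122*1/1048 = -1/24231856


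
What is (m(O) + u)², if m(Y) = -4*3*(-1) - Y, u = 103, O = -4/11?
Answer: 1610361/121 ≈ 13309.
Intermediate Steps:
O = -4/11 (O = -4*1/11 = -4/11 ≈ -0.36364)
m(Y) = 12 - Y (m(Y) = -12*(-1) - Y = 12 - Y)
(m(O) + u)² = ((12 - 1*(-4/11)) + 103)² = ((12 + 4/11) + 103)² = (136/11 + 103)² = (1269/11)² = 1610361/121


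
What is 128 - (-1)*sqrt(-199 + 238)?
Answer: 128 + sqrt(39) ≈ 134.25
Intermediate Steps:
128 - (-1)*sqrt(-199 + 238) = 128 - (-1)*sqrt(39) = 128 + sqrt(39)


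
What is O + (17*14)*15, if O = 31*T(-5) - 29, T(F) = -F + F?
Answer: 3541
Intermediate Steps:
T(F) = 0
O = -29 (O = 31*0 - 29 = 0 - 29 = -29)
O + (17*14)*15 = -29 + (17*14)*15 = -29 + 238*15 = -29 + 3570 = 3541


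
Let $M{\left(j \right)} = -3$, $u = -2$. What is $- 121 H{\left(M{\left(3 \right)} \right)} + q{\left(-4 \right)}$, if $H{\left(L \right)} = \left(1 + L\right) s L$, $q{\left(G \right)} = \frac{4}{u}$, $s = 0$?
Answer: $-2$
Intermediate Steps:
$q{\left(G \right)} = -2$ ($q{\left(G \right)} = \frac{4}{-2} = 4 \left(- \frac{1}{2}\right) = -2$)
$H{\left(L \right)} = 0$ ($H{\left(L \right)} = \left(1 + L\right) 0 L = 0 L = 0$)
$- 121 H{\left(M{\left(3 \right)} \right)} + q{\left(-4 \right)} = \left(-121\right) 0 - 2 = 0 - 2 = -2$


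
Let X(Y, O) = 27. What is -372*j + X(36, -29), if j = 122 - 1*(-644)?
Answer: -284925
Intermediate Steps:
j = 766 (j = 122 + 644 = 766)
-372*j + X(36, -29) = -372*766 + 27 = -284952 + 27 = -284925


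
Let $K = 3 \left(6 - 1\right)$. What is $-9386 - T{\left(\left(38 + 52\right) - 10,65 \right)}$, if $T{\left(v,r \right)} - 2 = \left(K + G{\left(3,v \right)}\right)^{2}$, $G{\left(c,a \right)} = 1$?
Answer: $-9644$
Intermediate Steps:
$K = 15$ ($K = 3 \cdot 5 = 15$)
$T{\left(v,r \right)} = 258$ ($T{\left(v,r \right)} = 2 + \left(15 + 1\right)^{2} = 2 + 16^{2} = 2 + 256 = 258$)
$-9386 - T{\left(\left(38 + 52\right) - 10,65 \right)} = -9386 - 258 = -9644$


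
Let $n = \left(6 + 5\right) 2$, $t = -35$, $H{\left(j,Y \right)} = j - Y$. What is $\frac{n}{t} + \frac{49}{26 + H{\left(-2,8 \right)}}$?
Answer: $\frac{1363}{560} \approx 2.4339$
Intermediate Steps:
$n = 22$ ($n = 11 \cdot 2 = 22$)
$\frac{n}{t} + \frac{49}{26 + H{\left(-2,8 \right)}} = \frac{22}{-35} + \frac{49}{26 - 10} = 22 \left(- \frac{1}{35}\right) + \frac{49}{26 - 10} = - \frac{22}{35} + \frac{49}{26 - 10} = - \frac{22}{35} + \frac{49}{16} = \frac{1363}{560}$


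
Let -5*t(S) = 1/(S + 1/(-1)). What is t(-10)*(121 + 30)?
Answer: 151/55 ≈ 2.7455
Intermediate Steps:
t(S) = -1/(5*(-1 + S)) (t(S) = -1/(5*(S + 1/(-1))) = -1/(5*(S - 1)) = -1/(5*(-1 + S)))
t(-10)*(121 + 30) = (-1/(-5 + 5*(-10)))*(121 + 30) = -1/(-5 - 50)*151 = -1/(-55)*151 = -1*(-1/55)*151 = (1/55)*151 = 151/55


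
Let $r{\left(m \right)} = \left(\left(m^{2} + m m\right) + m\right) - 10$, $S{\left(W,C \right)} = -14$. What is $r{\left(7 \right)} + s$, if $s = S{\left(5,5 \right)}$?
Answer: $81$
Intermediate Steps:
$r{\left(m \right)} = -10 + m + 2 m^{2}$ ($r{\left(m \right)} = \left(\left(m^{2} + m^{2}\right) + m\right) - 10 = \left(2 m^{2} + m\right) - 10 = \left(m + 2 m^{2}\right) - 10 = -10 + m + 2 m^{2}$)
$s = -14$
$r{\left(7 \right)} + s = \left(-10 + 7 + 2 \cdot 7^{2}\right) - 14 = \left(-10 + 7 + 2 \cdot 49\right) - 14 = \left(-10 + 7 + 98\right) - 14 = 95 - 14 = 81$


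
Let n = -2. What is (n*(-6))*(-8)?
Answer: -96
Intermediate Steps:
(n*(-6))*(-8) = -2*(-6)*(-8) = 12*(-8) = -96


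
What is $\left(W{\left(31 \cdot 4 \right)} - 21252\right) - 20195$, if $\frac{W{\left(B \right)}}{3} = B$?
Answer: $-41075$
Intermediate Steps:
$W{\left(B \right)} = 3 B$
$\left(W{\left(31 \cdot 4 \right)} - 21252\right) - 20195 = \left(3 \cdot 31 \cdot 4 - 21252\right) - 20195 = \left(3 \cdot 124 - 21252\right) - 20195 = \left(372 - 21252\right) - 20195 = -20880 - 20195 = -41075$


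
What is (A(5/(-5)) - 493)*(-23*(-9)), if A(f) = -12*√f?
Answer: -102051 - 2484*I ≈ -1.0205e+5 - 2484.0*I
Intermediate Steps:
(A(5/(-5)) - 493)*(-23*(-9)) = (-12*√5*(I*√5/5) - 493)*(-23*(-9)) = (-12*I - 493)*207 = (-493 - 12*I)*207 = -102051 - 2484*I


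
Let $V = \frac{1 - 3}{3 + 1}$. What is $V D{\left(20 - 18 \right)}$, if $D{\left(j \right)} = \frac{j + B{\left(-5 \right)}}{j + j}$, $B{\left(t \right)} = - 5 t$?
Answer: $- \frac{27}{8} \approx -3.375$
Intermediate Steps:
$V = - \frac{1}{2}$ ($V = - \frac{2}{4} = \left(-2\right) \frac{1}{4} = - \frac{1}{2} \approx -0.5$)
$D{\left(j \right)} = \frac{25 + j}{2 j}$ ($D{\left(j \right)} = \frac{j - -25}{j + j} = \frac{j + 25}{2 j} = \left(25 + j\right) \frac{1}{2 j} = \frac{25 + j}{2 j}$)
$V D{\left(20 - 18 \right)} = - \frac{\frac{1}{2} \frac{1}{20 - 18} \left(25 + \left(20 - 18\right)\right)}{2} = - \frac{\frac{1}{2} \cdot \frac{1}{2} \left(25 + 2\right)}{2} = - \frac{\frac{1}{2} \cdot \frac{1}{2} \cdot 27}{2} = \left(- \frac{1}{2}\right) \frac{27}{4} = - \frac{27}{8}$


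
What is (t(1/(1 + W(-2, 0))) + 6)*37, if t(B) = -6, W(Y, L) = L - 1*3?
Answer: 0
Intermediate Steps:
W(Y, L) = -3 + L (W(Y, L) = L - 3 = -3 + L)
(t(1/(1 + W(-2, 0))) + 6)*37 = (-6 + 6)*37 = 0*37 = 0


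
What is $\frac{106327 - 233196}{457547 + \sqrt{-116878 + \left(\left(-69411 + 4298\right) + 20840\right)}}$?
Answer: $- \frac{58048530343}{209349418360} + \frac{126869 i \sqrt{161151}}{209349418360} \approx -0.27728 + 0.00024328 i$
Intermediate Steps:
$\frac{106327 - 233196}{457547 + \sqrt{-116878 + \left(\left(-69411 + 4298\right) + 20840\right)}} = - \frac{126869}{457547 + \sqrt{-116878 + \left(-65113 + 20840\right)}} = - \frac{126869}{457547 + \sqrt{-116878 - 44273}} = - \frac{126869}{457547 + \sqrt{-161151}} = - \frac{126869}{457547 + i \sqrt{161151}}$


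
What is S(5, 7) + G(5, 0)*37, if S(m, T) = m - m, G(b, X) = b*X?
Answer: 0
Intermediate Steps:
G(b, X) = X*b
S(m, T) = 0
S(5, 7) + G(5, 0)*37 = 0 + (0*5)*37 = 0 + 0*37 = 0 + 0 = 0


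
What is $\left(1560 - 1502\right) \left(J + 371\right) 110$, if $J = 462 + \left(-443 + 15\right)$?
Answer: $2583900$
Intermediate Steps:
$J = 34$ ($J = 462 - 428 = 34$)
$\left(1560 - 1502\right) \left(J + 371\right) 110 = \left(1560 - 1502\right) \left(34 + 371\right) 110 = 58 \cdot 405 \cdot 110 = 23490 \cdot 110 = 2583900$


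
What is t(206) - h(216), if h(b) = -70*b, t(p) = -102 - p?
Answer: 14812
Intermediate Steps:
t(206) - h(216) = (-102 - 1*206) - (-70)*216 = (-102 - 206) - 1*(-15120) = -308 + 15120 = 14812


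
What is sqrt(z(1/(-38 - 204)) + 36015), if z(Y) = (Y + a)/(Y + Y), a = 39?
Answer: sqrt(125186)/2 ≈ 176.91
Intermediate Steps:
z(Y) = (39 + Y)/(2*Y) (z(Y) = (Y + 39)/(Y + Y) = (39 + Y)/((2*Y)) = (39 + Y)*(1/(2*Y)) = (39 + Y)/(2*Y))
sqrt(z(1/(-38 - 204)) + 36015) = sqrt((39 + 1/(-38 - 204))/(2*(1/(-38 - 204))) + 36015) = sqrt((39 + 1/(-242))/(2*(1/(-242))) + 36015) = sqrt((39 - 1/242)/(2*(-1/242)) + 36015) = sqrt((1/2)*(-242)*(9437/242) + 36015) = sqrt(-9437/2 + 36015) = sqrt(62593/2) = sqrt(125186)/2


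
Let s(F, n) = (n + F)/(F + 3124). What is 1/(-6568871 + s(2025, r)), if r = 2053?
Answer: -5149/33823112701 ≈ -1.5223e-7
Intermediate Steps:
s(F, n) = (F + n)/(3124 + F)
1/(-6568871 + s(2025, r)) = 1/(-6568871 + (2025 + 2053)/(3124 + 2025)) = 1/(-6568871 + 4078/5149) = 1/(-33823112701/5149) = -5149/33823112701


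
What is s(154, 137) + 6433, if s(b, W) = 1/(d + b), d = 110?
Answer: 1698313/264 ≈ 6433.0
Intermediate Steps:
s(b, W) = 1/(110 + b)
s(154, 137) + 6433 = 1/(110 + 154) + 6433 = 1/264 + 6433 = 1698313/264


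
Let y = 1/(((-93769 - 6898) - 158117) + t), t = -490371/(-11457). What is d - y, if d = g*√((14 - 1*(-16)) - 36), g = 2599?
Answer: 201/52006981 + 2599*I*√6 ≈ 3.8649e-6 + 6366.2*I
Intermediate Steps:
t = 8603/201 (t = -490371*(-1/11457) = 8603/201 ≈ 42.801)
y = -201/52006981 (y = 1/(((-93769 - 6898) - 158117) + 8603/201) = 1/((-100667 - 158117) + 8603/201) = 1/(-258784 + 8603/201) = 1/(-52006981/201) = -201/52006981 ≈ -3.8649e-6)
d = 2599*I*√6 (d = 2599*√((14 - 1*(-16)) - 36) = 2599*√((14 + 16) - 36) = 2599*√(30 - 36) = 2599*√(-6) = 2599*(I*√6) = 2599*I*√6 ≈ 6366.2*I)
d - y = 2599*I*√6 - 1*(-201/52006981) = 2599*I*√6 + 201/52006981 = 201/52006981 + 2599*I*√6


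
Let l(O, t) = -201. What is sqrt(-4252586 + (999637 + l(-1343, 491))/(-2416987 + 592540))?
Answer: I*sqrt(14155188737935383966)/1824447 ≈ 2062.2*I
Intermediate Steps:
sqrt(-4252586 + (999637 + l(-1343, 491))/(-2416987 + 592540)) = sqrt(-4252586 + (999637 - 201)/(-2416987 + 592540)) = sqrt(-4252586 + 999436/(-1824447)) = sqrt(-4252586 + 999436*(-1/1824447)) = sqrt(-4252586 - 999436/1824447) = sqrt(-7758618769378/1824447) = I*sqrt(14155188737935383966)/1824447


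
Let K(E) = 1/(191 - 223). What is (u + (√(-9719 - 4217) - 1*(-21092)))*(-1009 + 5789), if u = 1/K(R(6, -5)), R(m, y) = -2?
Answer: 100666800 + 19120*I*√871 ≈ 1.0067e+8 + 5.6428e+5*I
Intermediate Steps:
K(E) = -1/32 (K(E) = 1/(-32) = -1/32)
u = -32 (u = 1/(-1/32) = -32)
(u + (√(-9719 - 4217) - 1*(-21092)))*(-1009 + 5789) = (-32 + (√(-9719 - 4217) - 1*(-21092)))*(-1009 + 5789) = (-32 + (√(-13936) + 21092))*4780 = (-32 + (4*I*√871 + 21092))*4780 = (-32 + (21092 + 4*I*√871))*4780 = (21060 + 4*I*√871)*4780 = 100666800 + 19120*I*√871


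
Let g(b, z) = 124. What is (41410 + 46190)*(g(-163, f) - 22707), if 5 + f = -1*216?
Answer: -1978270800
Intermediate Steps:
f = -221 (f = -5 - 1*216 = -5 - 216 = -221)
(41410 + 46190)*(g(-163, f) - 22707) = (41410 + 46190)*(124 - 22707) = 87600*(-22583) = -1978270800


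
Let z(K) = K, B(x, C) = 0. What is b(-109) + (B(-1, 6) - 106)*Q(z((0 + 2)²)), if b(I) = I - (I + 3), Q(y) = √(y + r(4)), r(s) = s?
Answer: -3 - 212*√2 ≈ -302.81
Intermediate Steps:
Q(y) = √(4 + y) (Q(y) = √(y + 4) = √(4 + y))
b(I) = -3 (b(I) = I - (3 + I) = I + (-3 - I) = -3)
b(-109) + (B(-1, 6) - 106)*Q(z((0 + 2)²)) = -3 + (0 - 106)*√(4 + (0 + 2)²) = -3 - 106*√(4 + 2²) = -3 - 106*√(4 + 4) = -3 - 212*√2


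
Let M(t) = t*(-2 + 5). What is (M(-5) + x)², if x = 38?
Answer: 529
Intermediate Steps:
M(t) = 3*t (M(t) = t*3 = 3*t)
(M(-5) + x)² = (3*(-5) + 38)² = (-15 + 38)² = 23² = 529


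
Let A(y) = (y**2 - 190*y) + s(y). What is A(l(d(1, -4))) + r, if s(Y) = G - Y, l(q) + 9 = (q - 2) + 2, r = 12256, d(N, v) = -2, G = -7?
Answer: 14471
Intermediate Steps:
l(q) = -9 + q (l(q) = -9 + ((q - 2) + 2) = -9 + ((-2 + q) + 2) = -9 + q)
s(Y) = -7 - Y
A(y) = -7 + y**2 - 191*y (A(y) = (y**2 - 190*y) + (-7 - y) = -7 + y**2 - 191*y)
A(l(d(1, -4))) + r = (-7 + (-9 - 2)**2 - 191*(-9 - 2)) + 12256 = (-7 + (-11)**2 - 191*(-11)) + 12256 = (-7 + 121 + 2101) + 12256 = 2215 + 12256 = 14471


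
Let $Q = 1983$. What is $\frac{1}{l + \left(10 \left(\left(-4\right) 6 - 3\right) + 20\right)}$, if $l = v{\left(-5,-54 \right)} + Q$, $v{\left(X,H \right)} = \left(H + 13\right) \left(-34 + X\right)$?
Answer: $\frac{1}{3332} \approx 0.00030012$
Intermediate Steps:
$v{\left(X,H \right)} = \left(-34 + X\right) \left(13 + H\right)$ ($v{\left(X,H \right)} = \left(13 + H\right) \left(-34 + X\right) = \left(-34 + X\right) \left(13 + H\right)$)
$l = 3582$ ($l = \left(-442 - -1836 + 13 \left(-5\right) - -270\right) + 1983 = \left(-442 + 1836 - 65 + 270\right) + 1983 = 1599 + 1983 = 3582$)
$\frac{1}{l + \left(10 \left(\left(-4\right) 6 - 3\right) + 20\right)} = \frac{1}{3582 + \left(10 \left(\left(-4\right) 6 - 3\right) + 20\right)} = \frac{1}{3582 + \left(10 \left(-24 - 3\right) + 20\right)} = \frac{1}{3582 + \left(10 \left(-27\right) + 20\right)} = \frac{1}{3582 + \left(-270 + 20\right)} = \frac{1}{3582 - 250} = \frac{1}{3332}$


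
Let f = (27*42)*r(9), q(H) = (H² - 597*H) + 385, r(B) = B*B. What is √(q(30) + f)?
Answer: √75229 ≈ 274.28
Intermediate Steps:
r(B) = B²
q(H) = 385 + H² - 597*H
f = 91854 (f = (27*42)*9² = 1134*81 = 91854)
√(q(30) + f) = √((385 + 30² - 597*30) + 91854) = √((385 + 900 - 17910) + 91854) = √(-16625 + 91854) = √75229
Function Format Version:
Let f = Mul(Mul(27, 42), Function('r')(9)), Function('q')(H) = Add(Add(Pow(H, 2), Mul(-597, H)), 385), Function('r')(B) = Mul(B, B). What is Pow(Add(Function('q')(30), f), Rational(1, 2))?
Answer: Pow(75229, Rational(1, 2)) ≈ 274.28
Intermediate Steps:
Function('r')(B) = Pow(B, 2)
Function('q')(H) = Add(385, Pow(H, 2), Mul(-597, H))
f = 91854 (f = Mul(Mul(27, 42), Pow(9, 2)) = Mul(1134, 81) = 91854)
Pow(Add(Function('q')(30), f), Rational(1, 2)) = Pow(Add(Add(385, Pow(30, 2), Mul(-597, 30)), 91854), Rational(1, 2)) = Pow(Add(Add(385, 900, -17910), 91854), Rational(1, 2)) = Pow(Add(-16625, 91854), Rational(1, 2)) = Pow(75229, Rational(1, 2))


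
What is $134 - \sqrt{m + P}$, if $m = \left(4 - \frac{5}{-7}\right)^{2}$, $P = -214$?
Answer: $134 - \frac{i \sqrt{9397}}{7} \approx 134.0 - 13.848 i$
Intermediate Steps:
$m = \frac{1089}{49}$ ($m = \left(4 - - \frac{5}{7}\right)^{2} = \left(4 + \frac{5}{7}\right)^{2} = \left(\frac{33}{7}\right)^{2} = \frac{1089}{49} \approx 22.224$)
$134 - \sqrt{m + P} = 134 - \sqrt{\frac{1089}{49} - 214} = 134 - \sqrt{- \frac{9397}{49}} = 134 - \frac{i \sqrt{9397}}{7}$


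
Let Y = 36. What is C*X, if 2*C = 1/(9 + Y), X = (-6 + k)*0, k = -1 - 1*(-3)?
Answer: 0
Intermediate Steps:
k = 2 (k = -1 + 3 = 2)
X = 0 (X = (-6 + 2)*0 = -4*0 = 0)
C = 1/90 (C = 1/(2*(9 + 36)) = (½)/45 = (½)*(1/45) = 1/90 ≈ 0.011111)
C*X = (1/90)*0 = 0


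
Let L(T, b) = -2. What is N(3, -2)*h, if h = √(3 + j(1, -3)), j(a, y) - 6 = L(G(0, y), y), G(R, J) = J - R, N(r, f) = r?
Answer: 3*√7 ≈ 7.9373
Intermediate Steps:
j(a, y) = 4 (j(a, y) = 6 - 2 = 4)
h = √7 (h = √(3 + 4) = √7 ≈ 2.6458)
N(3, -2)*h = 3*√7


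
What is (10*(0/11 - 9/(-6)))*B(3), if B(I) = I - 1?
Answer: 30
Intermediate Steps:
B(I) = -1 + I
(10*(0/11 - 9/(-6)))*B(3) = (10*(0/11 - 9/(-6)))*(-1 + 3) = (10*(0*(1/11) - 9*(-⅙)))*2 = (10*(0 + 3/2))*2 = (10*(3/2))*2 = 15*2 = 30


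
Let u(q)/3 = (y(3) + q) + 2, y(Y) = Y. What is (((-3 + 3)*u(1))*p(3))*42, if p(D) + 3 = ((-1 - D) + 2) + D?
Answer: 0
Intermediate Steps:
u(q) = 15 + 3*q (u(q) = 3*((3 + q) + 2) = 3*(5 + q) = 15 + 3*q)
p(D) = -2 (p(D) = -3 + (((-1 - D) + 2) + D) = -3 + ((1 - D) + D) = -3 + 1 = -2)
(((-3 + 3)*u(1))*p(3))*42 = (((-3 + 3)*(15 + 3*1))*(-2))*42 = ((0*(15 + 3))*(-2))*42 = ((0*18)*(-2))*42 = (0*(-2))*42 = 0*42 = 0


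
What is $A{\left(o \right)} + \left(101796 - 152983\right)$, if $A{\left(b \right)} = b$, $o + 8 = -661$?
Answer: $-51856$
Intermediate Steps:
$o = -669$ ($o = -8 - 661 = -669$)
$A{\left(o \right)} + \left(101796 - 152983\right) = -669 + \left(101796 - 152983\right) = -669 - 51187 = -51856$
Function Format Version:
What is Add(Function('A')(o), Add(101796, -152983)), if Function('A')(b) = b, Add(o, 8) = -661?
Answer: -51856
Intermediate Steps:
o = -669 (o = Add(-8, -661) = -669)
Add(Function('A')(o), Add(101796, -152983)) = Add(-669, Add(101796, -152983)) = Add(-669, -51187) = -51856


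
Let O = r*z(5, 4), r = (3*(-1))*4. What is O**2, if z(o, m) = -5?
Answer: 3600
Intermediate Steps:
r = -12 (r = -3*4 = -12)
O = 60 (O = -12*(-5) = 60)
O**2 = 60**2 = 3600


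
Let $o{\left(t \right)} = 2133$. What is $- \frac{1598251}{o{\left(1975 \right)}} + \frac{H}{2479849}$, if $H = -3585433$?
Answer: $- \frac{3971068872688}{5289517917} \approx -750.74$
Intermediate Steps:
$- \frac{1598251}{o{\left(1975 \right)}} + \frac{H}{2479849} = - \frac{1598251}{2133} - \frac{3585433}{2479849} = - \frac{3971068872688}{5289517917}$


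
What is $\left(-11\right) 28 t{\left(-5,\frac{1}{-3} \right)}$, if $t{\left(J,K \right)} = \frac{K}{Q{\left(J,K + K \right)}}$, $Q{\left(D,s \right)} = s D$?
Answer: $\frac{154}{5} \approx 30.8$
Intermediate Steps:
$Q{\left(D,s \right)} = D s$
$t{\left(J,K \right)} = \frac{1}{2 J}$ ($t{\left(J,K \right)} = \frac{K}{J \left(K + K\right)} = \frac{K}{J 2 K} = \frac{K}{2 J K} = K \frac{1}{2 J K} = \frac{1}{2 J}$)
$\left(-11\right) 28 t{\left(-5,\frac{1}{-3} \right)} = \left(-11\right) 28 \frac{1}{2 \left(-5\right)} = - 308 \cdot \frac{1}{2} \left(- \frac{1}{5}\right) = \left(-308\right) \left(- \frac{1}{10}\right) = \frac{154}{5}$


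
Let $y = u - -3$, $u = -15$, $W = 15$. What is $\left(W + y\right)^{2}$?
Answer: $9$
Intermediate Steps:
$y = -12$ ($y = -15 - -3 = -15 + 3 = -12$)
$\left(W + y\right)^{2} = \left(15 - 12\right)^{2} = 3^{2} = 9$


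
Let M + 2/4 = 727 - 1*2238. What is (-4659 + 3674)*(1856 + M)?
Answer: -678665/2 ≈ -3.3933e+5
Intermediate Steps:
M = -3023/2 (M = -½ + (727 - 1*2238) = -½ + (727 - 2238) = -½ - 1511 = -3023/2 ≈ -1511.5)
(-4659 + 3674)*(1856 + M) = (-4659 + 3674)*(1856 - 3023/2) = -985*689/2 = -678665/2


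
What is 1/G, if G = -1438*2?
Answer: -1/2876 ≈ -0.00034771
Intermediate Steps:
G = -2876
1/G = 1/(-2876) = -1/2876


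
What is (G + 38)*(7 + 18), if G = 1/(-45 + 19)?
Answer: 24675/26 ≈ 949.04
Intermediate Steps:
G = -1/26 (G = 1/(-26) = -1/26 ≈ -0.038462)
(G + 38)*(7 + 18) = (-1/26 + 38)*(7 + 18) = (987/26)*25 = 24675/26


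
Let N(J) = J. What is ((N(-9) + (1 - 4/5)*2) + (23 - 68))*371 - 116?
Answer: -100008/5 ≈ -20002.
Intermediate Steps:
((N(-9) + (1 - 4/5)*2) + (23 - 68))*371 - 116 = ((-9 + (1 - 4/5)*2) + (23 - 68))*371 - 116 = ((-9 + (1 - 4*1/5)*2) - 45)*371 - 116 = ((-9 + (1 - 4/5)*2) - 45)*371 - 116 = ((-9 + (1/5)*2) - 45)*371 - 116 = ((-9 + 2/5) - 45)*371 - 116 = (-43/5 - 45)*371 - 116 = -268/5*371 - 116 = -99428/5 - 116 = -100008/5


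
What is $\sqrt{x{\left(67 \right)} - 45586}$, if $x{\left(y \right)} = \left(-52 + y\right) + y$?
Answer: $24 i \sqrt{79} \approx 213.32 i$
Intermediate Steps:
$x{\left(y \right)} = -52 + 2 y$
$\sqrt{x{\left(67 \right)} - 45586} = \sqrt{\left(-52 + 2 \cdot 67\right) - 45586} = \sqrt{\left(-52 + 134\right) - 45586} = \sqrt{82 - 45586} = \sqrt{-45504} = 24 i \sqrt{79}$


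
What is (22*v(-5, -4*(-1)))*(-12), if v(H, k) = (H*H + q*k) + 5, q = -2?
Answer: -5808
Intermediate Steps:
v(H, k) = 5 + H**2 - 2*k (v(H, k) = (H*H - 2*k) + 5 = (H**2 - 2*k) + 5 = 5 + H**2 - 2*k)
(22*v(-5, -4*(-1)))*(-12) = (22*(5 + (-5)**2 - (-8)*(-1)))*(-12) = (22*(5 + 25 - 2*4))*(-12) = (22*(5 + 25 - 8))*(-12) = (22*22)*(-12) = 484*(-12) = -5808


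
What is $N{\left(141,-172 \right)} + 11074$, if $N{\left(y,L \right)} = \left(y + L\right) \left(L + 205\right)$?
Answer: $10051$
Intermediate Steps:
$N{\left(y,L \right)} = \left(205 + L\right) \left(L + y\right)$ ($N{\left(y,L \right)} = \left(L + y\right) \left(205 + L\right) = \left(205 + L\right) \left(L + y\right)$)
$N{\left(141,-172 \right)} + 11074 = \left(\left(-172\right)^{2} + 205 \left(-172\right) + 205 \cdot 141 - 24252\right) + 11074 = \left(29584 - 35260 + 28905 - 24252\right) + 11074 = -1023 + 11074 = 10051$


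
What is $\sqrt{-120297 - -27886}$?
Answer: $i \sqrt{92411} \approx 303.99 i$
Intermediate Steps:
$\sqrt{-120297 - -27886} = \sqrt{-120297 + 27886} = \sqrt{-92411} = i \sqrt{92411}$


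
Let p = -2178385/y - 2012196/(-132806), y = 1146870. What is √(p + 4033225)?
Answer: √103962124477020917744006518/5077040574 ≈ 2008.3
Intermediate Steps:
p = 201842462821/15231121722 (p = -2178385/1146870 - 2012196/(-132806) = -2178385*1/1146870 - 2012196*(-1/132806) = -435677/229374 + 1006098/66403 = 201842462821/15231121722 ≈ 13.252)
√(p + 4033225) = √(201842462821/15231121722 + 4033225) = √(61430742749676271/15231121722) = √103962124477020917744006518/5077040574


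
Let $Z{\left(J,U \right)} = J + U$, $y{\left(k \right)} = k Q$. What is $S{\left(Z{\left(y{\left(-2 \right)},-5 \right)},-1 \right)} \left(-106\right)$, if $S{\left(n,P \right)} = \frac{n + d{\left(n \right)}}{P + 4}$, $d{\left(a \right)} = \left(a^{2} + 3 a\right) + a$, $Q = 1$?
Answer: $- \frac{1484}{3} \approx -494.67$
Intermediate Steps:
$y{\left(k \right)} = k$ ($y{\left(k \right)} = k 1 = k$)
$d{\left(a \right)} = a^{2} + 4 a$
$S{\left(n,P \right)} = \frac{n + n \left(4 + n\right)}{4 + P}$ ($S{\left(n,P \right)} = \frac{n + n \left(4 + n\right)}{P + 4} = \frac{n + n \left(4 + n\right)}{4 + P}$)
$S{\left(Z{\left(y{\left(-2 \right)},-5 \right)},-1 \right)} \left(-106\right) = \frac{\left(-2 - 5\right) \left(5 - 7\right)}{4 - 1} \left(-106\right) = - \frac{7 \left(5 - 7\right)}{3} \left(-106\right) = \left(-7\right) \frac{1}{3} \left(-2\right) \left(-106\right) = \frac{14}{3} \left(-106\right) = - \frac{1484}{3}$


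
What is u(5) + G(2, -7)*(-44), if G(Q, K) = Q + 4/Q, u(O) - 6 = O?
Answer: -165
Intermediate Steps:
u(O) = 6 + O
u(5) + G(2, -7)*(-44) = (6 + 5) + (2 + 4/2)*(-44) = 11 + (2 + 4*(½))*(-44) = 11 + (2 + 2)*(-44) = 11 + 4*(-44) = 11 - 176 = -165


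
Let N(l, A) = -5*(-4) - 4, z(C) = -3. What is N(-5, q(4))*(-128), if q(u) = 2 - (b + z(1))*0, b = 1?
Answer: -2048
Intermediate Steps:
q(u) = 2 (q(u) = 2 - (1 - 3)*0 = 2 - (-2)*0 = 2 - 1*0 = 2 + 0 = 2)
N(l, A) = 16 (N(l, A) = 20 - 4 = 16)
N(-5, q(4))*(-128) = 16*(-128) = -2048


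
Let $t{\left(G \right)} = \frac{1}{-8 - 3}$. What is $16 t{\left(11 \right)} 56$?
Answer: $- \frac{896}{11} \approx -81.455$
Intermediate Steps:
$t{\left(G \right)} = - \frac{1}{11}$ ($t{\left(G \right)} = \frac{1}{-11} = - \frac{1}{11}$)
$16 t{\left(11 \right)} 56 = 16 \left(- \frac{1}{11}\right) 56 = \left(- \frac{16}{11}\right) 56 = - \frac{896}{11}$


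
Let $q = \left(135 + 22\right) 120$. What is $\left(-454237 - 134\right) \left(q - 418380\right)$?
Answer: $181539389340$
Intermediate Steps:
$q = 18840$ ($q = 157 \cdot 120 = 18840$)
$\left(-454237 - 134\right) \left(q - 418380\right) = \left(-454237 - 134\right) \left(18840 - 418380\right) = \left(-454371\right) \left(-399540\right) = 181539389340$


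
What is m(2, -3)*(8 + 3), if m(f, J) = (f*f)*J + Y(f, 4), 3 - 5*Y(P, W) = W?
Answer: -671/5 ≈ -134.20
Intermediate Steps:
Y(P, W) = ⅗ - W/5
m(f, J) = -⅕ + J*f² (m(f, J) = (f*f)*J + (⅗ - ⅕*4) = f²*J + (⅗ - ⅘) = J*f² - ⅕ = -⅕ + J*f²)
m(2, -3)*(8 + 3) = (-⅕ - 3*2²)*(8 + 3) = (-⅕ - 3*4)*11 = (-⅕ - 12)*11 = -61/5*11 = -671/5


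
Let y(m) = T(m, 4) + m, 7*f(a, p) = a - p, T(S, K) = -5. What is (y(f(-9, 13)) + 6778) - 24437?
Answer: -123670/7 ≈ -17667.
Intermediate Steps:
f(a, p) = -p/7 + a/7 (f(a, p) = (a - p)/7 = -p/7 + a/7)
y(m) = -5 + m
(y(f(-9, 13)) + 6778) - 24437 = ((-5 + (-⅐*13 + (⅐)*(-9))) + 6778) - 24437 = ((-5 + (-13/7 - 9/7)) + 6778) - 24437 = ((-5 - 22/7) + 6778) - 24437 = (-57/7 + 6778) - 24437 = 47389/7 - 24437 = -123670/7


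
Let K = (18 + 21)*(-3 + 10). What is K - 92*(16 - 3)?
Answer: -923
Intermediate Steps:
K = 273 (K = 39*7 = 273)
K - 92*(16 - 3) = 273 - 92*(16 - 3) = 273 - 92*13 = 273 - 1196 = -923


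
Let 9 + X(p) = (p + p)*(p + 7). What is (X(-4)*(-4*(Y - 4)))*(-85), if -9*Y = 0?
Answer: 44880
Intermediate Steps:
Y = 0 (Y = -⅑*0 = 0)
X(p) = -9 + 2*p*(7 + p) (X(p) = -9 + (p + p)*(p + 7) = -9 + (2*p)*(7 + p) = -9 + 2*p*(7 + p))
(X(-4)*(-4*(Y - 4)))*(-85) = ((-9 + 2*(-4)² + 14*(-4))*(-4*(0 - 4)))*(-85) = ((-9 + 2*16 - 56)*(-4*(-4)))*(-85) = ((-9 + 32 - 56)*16)*(-85) = -33*16*(-85) = -528*(-85) = 44880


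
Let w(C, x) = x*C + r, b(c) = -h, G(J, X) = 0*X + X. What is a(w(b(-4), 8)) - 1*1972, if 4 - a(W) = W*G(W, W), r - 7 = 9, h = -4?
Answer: -4272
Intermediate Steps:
r = 16 (r = 7 + 9 = 16)
G(J, X) = X (G(J, X) = 0 + X = X)
b(c) = 4 (b(c) = -1*(-4) = 4)
w(C, x) = 16 + C*x (w(C, x) = x*C + 16 = C*x + 16 = 16 + C*x)
a(W) = 4 - W² (a(W) = 4 - W*W = 4 - W²)
a(w(b(-4), 8)) - 1*1972 = (4 - (16 + 4*8)²) - 1*1972 = (4 - (16 + 32)²) - 1972 = (4 - 1*48²) - 1972 = (4 - 1*2304) - 1972 = (4 - 2304) - 1972 = -2300 - 1972 = -4272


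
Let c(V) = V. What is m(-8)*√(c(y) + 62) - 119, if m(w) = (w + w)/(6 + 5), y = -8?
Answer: -119 - 48*√6/11 ≈ -129.69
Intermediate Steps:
m(w) = 2*w/11 (m(w) = (2*w)/11 = (2*w)*(1/11) = 2*w/11)
m(-8)*√(c(y) + 62) - 119 = ((2/11)*(-8))*√(-8 + 62) - 119 = -48*√6/11 - 119 = -119 - 48*√6/11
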